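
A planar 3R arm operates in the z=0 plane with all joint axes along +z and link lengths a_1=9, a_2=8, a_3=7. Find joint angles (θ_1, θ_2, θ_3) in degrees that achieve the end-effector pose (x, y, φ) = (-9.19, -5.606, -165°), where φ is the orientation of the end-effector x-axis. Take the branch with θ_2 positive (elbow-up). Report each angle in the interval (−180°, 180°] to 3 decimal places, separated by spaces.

174.761 149.999 -129.759

wrist centre = target − a_3·(cos φ, sin φ) = (-2.4285, -3.7943)
cos θ_2 = (20.2942−9²−8²)/(2·9·8) = -0.8660; θ_2 = 149.9985° (elbow-up)
β = atan2(-3.7943,-2.4285) = -122.6213°; ψ = atan2(4.0002,2.0719) = 62.6180°
θ_1 = β − ψ = -185.2393°
θ_3 = φ − θ_1 − θ_2 = -129.7593° (wrapped to (-180°,180°])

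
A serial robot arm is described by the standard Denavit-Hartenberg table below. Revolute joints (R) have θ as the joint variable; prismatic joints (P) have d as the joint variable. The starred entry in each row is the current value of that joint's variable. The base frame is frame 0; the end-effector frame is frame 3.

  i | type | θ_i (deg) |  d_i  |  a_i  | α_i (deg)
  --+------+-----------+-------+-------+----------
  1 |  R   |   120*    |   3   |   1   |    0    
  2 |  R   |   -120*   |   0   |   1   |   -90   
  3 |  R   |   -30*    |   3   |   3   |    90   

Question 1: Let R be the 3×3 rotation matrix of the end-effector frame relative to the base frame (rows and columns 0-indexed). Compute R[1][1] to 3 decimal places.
End-effector y-axis (col 1 of R) = (0.0000,1.0000,0.0000)
R[1][1] = 1.0000

1.000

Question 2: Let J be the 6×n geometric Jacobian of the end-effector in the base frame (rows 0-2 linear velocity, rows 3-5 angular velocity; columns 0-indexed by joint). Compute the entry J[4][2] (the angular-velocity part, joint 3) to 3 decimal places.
1.000

axis z_2 = (0.0000,1.0000,0.0000); lever o_n−o_2 = (2.5981,3.0000,1.5000)
cross product → J_v[:, 2] = (1.5000,0.0000,-2.5981)
J_ω[:, 2] = z_2
entry J[4][2] = 1.0000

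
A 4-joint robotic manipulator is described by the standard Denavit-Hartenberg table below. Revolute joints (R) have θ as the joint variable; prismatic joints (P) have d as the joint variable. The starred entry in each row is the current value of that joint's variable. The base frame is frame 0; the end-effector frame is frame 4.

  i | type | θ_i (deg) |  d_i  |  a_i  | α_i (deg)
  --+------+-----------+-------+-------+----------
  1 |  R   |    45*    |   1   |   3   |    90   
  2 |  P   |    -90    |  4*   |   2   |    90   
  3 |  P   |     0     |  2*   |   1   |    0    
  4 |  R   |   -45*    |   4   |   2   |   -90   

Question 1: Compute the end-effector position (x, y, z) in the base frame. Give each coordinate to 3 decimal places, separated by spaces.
after link 1: o_1 = (2.1213, 2.1213, 1.0000)
after link 2: o_2 = (4.9497, -0.7071, -1.0000)
after link 3: o_3 = (3.5355, -2.1213, -2.0000)
after link 4: o_4 = (-0.2929, -3.9497, -3.4142)

-0.293 -3.950 -3.414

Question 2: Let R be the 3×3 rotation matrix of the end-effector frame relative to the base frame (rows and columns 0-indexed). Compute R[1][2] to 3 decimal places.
-0.500

End-effector z-axis (col 2 of R) = (0.5000,-0.5000,-0.7071)
R[1][2] = -0.5000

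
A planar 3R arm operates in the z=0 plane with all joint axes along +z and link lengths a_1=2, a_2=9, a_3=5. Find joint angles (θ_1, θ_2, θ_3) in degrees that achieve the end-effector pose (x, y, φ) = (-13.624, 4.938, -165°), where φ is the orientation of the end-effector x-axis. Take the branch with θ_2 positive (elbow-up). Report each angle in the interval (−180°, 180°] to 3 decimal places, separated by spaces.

wrist centre = target − a_3·(cos φ, sin φ) = (-8.7944, 6.2321)
cos θ_2 = (116.1800−2²−9²)/(2·2·9) = 0.8661; θ_2 = 29.9903° (elbow-up)
β = atan2(6.2321,-8.7944) = 144.6769°; ψ = atan2(4.4987,9.7950) = 24.6685°
θ_1 = β − ψ = 120.0083°
θ_3 = φ − θ_1 − θ_2 = 45.0014° (wrapped to (-180°,180°])

120.008 29.990 45.001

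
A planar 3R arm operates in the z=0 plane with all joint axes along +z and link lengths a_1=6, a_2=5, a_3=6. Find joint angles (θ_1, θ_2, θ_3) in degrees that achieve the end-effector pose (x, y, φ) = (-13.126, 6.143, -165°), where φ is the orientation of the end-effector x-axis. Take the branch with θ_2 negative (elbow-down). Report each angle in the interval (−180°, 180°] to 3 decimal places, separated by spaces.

wrist centre = target − a_3·(cos φ, sin φ) = (-7.3304, 7.6959)
cos θ_2 = (112.9625−6²−5²)/(2·6·5) = 0.8660; θ_2 = -29.9981° (elbow-down)
β = atan2(7.6959,-7.3304) = 133.6067°; ψ = atan2(-2.4999,10.3302) = -13.6037°
θ_1 = β − ψ = 147.2105°
θ_3 = φ − θ_1 − θ_2 = 77.7876° (wrapped to (-180°,180°])

147.210 -29.998 77.788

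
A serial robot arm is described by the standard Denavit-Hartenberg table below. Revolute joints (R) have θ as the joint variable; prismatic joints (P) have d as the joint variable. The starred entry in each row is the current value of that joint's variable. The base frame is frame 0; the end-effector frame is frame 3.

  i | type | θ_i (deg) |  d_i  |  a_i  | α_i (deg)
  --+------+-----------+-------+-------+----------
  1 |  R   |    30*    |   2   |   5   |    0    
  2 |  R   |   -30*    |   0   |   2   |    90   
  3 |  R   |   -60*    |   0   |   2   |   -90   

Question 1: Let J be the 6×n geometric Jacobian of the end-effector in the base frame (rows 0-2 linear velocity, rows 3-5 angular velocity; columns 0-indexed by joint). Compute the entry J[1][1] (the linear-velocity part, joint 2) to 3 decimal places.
axis z_1 = (0.0000,0.0000,1.0000); lever o_n−o_1 = (3.0000,0.0000,-1.7321)
cross product → J_v[:, 1] = (-0.0000,3.0000,0.0000)
J_ω[:, 1] = z_1
entry J[1][1] = 3.0000

3.000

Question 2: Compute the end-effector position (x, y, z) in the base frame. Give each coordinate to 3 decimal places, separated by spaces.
after link 1: o_1 = (4.3301, 2.5000, 2.0000)
after link 2: o_2 = (6.3301, 2.5000, 2.0000)
after link 3: o_3 = (7.3301, 2.5000, 0.2679)

7.330 2.500 0.268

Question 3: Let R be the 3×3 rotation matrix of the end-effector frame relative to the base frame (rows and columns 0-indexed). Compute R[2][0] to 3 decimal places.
-0.866

End-effector x-axis (col 0 of R) = (0.5000,-0.0000,-0.8660)
R[2][0] = -0.8660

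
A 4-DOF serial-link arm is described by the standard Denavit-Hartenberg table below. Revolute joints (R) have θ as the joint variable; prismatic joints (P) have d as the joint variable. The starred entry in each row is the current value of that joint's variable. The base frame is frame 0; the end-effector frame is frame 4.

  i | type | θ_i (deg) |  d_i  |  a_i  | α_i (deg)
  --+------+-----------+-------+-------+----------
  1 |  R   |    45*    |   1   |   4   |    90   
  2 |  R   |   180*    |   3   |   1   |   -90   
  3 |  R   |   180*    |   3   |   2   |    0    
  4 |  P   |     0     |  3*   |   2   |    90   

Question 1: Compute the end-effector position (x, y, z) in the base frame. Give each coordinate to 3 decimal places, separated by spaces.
after link 1: o_1 = (2.8284, 2.8284, 1.0000)
after link 2: o_2 = (4.2426, -0.0000, 1.0000)
after link 3: o_3 = (5.6569, 1.4142, -2.0000)
after link 4: o_4 = (7.0711, 2.8284, -5.0000)

7.071 2.828 -5.000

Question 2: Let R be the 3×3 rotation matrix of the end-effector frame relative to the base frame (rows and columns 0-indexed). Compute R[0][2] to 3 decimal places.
-0.707

End-effector z-axis (col 2 of R) = (-0.7071,0.7071,-0.0000)
R[0][2] = -0.7071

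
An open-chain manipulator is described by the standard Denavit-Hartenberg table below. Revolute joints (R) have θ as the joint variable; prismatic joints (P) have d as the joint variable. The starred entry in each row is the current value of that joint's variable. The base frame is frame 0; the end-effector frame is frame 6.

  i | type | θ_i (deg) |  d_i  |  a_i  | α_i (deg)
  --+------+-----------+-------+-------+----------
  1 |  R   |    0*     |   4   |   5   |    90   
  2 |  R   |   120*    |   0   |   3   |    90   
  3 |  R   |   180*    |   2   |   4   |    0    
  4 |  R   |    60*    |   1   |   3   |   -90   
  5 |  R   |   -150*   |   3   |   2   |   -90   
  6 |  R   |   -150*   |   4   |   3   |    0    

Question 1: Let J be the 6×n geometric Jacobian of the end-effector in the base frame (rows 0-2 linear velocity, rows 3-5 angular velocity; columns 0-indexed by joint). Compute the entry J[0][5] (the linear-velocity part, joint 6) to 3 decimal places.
axis z_5 = (0.8750,0.4330,0.2165); lever o_n−o_5 = (2.2880,4.4306,0.3672)
cross product → J_v[:, 5] = (-0.8002,0.1740,2.8861)
J_ω[:, 5] = z_5
entry J[0][5] = -0.8002

-0.800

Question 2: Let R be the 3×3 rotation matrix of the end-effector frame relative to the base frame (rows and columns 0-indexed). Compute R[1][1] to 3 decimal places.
End-effector y-axis (col 1 of R) = (-0.2667,0.0580,0.9620)
R[1][1] = 0.0580

0.058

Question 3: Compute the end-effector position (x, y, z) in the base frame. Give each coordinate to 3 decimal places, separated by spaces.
after link 1: o_1 = (5.0000, 0.0000, 4.0000)
after link 2: o_2 = (3.5000, 0.0000, 6.5981)
after link 3: o_3 = (7.2321, -0.0000, 4.1340)
after link 4: o_4 = (8.8481, 2.5981, 3.3349)
after link 5: o_5 = (7.9821, 2.5981, 6.8349)
after link 6: o_6 = (10.2700, 7.0287, 7.2022)

10.270 7.029 7.202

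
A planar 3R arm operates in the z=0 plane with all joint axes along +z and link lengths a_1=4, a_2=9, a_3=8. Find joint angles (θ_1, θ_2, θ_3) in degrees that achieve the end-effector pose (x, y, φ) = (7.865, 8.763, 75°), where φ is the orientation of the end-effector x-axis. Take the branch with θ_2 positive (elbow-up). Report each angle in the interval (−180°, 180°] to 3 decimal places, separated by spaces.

wrist centre = target − a_3·(cos φ, sin φ) = (5.7944, 1.0356)
cos θ_2 = (34.6481−4²−9²)/(2·4·9) = -0.8660; θ_2 = 149.9970° (elbow-up)
β = atan2(1.0356,5.7944) = 10.1330°; ψ = atan2(4.5004,-3.7940) = 130.1319°
θ_1 = β − ψ = -119.9989°
θ_3 = φ − θ_1 − θ_2 = 45.0020° (wrapped to (-180°,180°])

-119.999 149.997 45.002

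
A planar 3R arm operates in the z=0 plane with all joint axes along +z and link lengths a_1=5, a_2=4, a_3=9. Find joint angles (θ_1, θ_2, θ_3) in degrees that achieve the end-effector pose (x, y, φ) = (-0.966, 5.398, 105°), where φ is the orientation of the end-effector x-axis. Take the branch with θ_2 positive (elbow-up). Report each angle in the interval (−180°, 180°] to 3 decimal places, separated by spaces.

-120.007 134.995 90.012

wrist centre = target − a_3·(cos φ, sin φ) = (1.3634, -3.2953)
cos θ_2 = (12.7180−5²−4²)/(2·5·4) = -0.7071; θ_2 = 134.9954° (elbow-up)
β = atan2(-3.2953,1.3634) = -67.5237°; ψ = atan2(2.8287,2.1718) = 52.4835°
θ_1 = β − ψ = -120.0072°
θ_3 = φ − θ_1 − θ_2 = 90.0118° (wrapped to (-180°,180°])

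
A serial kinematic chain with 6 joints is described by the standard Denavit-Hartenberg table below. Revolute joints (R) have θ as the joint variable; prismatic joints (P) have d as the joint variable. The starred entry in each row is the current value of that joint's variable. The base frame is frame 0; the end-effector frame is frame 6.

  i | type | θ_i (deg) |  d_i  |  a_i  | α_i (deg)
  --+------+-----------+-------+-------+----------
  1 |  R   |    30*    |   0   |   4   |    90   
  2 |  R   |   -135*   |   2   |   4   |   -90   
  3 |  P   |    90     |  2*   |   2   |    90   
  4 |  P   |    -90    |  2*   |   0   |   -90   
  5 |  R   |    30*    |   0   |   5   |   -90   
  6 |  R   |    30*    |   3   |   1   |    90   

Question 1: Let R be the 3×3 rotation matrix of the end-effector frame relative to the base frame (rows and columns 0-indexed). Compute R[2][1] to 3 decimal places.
End-effector y-axis (col 1 of R) = (0.8365,0.4830,0.2588)
R[2][1] = 0.2588

0.259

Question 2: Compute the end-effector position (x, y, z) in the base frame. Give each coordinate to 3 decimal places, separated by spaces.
2.459 0.843 0.786

after link 1: o_1 = (3.4641, 2.0000, 0.0000)
after link 2: o_2 = (2.0146, -1.1463, -2.8284)
after link 3: o_3 = (2.2394, 1.2929, -4.2426)
after link 4: o_4 = (1.0146, 0.5858, -5.6569)
after link 5: o_5 = (-0.1061, -0.0613, -0.8272)
after link 6: o_6 = (2.4593, 0.8425, 0.7857)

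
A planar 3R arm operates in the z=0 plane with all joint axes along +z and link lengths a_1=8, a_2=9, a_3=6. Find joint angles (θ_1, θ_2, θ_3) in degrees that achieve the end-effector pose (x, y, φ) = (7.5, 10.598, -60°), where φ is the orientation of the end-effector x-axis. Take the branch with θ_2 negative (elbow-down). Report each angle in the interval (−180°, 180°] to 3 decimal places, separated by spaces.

wrist centre = target − a_3·(cos φ, sin φ) = (4.5000, 15.7942)
cos θ_2 = (269.7053−8²−9²)/(2·8·9) = 0.8660; θ_2 = -30.0019° (elbow-down)
β = atan2(15.7942,4.5000) = 74.0969°; ψ = atan2(-4.5003,15.7941) = -15.9040°
θ_1 = β − ψ = 90.0009°
θ_3 = φ − θ_1 − θ_2 = -119.9990° (wrapped to (-180°,180°])

90.001 -30.002 -119.999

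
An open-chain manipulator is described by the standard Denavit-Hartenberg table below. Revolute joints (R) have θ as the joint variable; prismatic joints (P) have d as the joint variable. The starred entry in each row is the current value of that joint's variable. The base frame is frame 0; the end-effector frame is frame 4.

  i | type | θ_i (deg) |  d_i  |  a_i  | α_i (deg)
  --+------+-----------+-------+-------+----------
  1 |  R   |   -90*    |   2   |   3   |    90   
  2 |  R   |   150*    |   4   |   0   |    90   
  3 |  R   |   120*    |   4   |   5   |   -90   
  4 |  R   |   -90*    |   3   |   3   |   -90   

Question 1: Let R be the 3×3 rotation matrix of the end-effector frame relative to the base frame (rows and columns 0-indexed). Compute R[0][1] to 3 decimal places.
End-effector y-axis (col 1 of R) = (-0.5000,0.7500,0.4330)
R[0][1] = -0.5000

-0.500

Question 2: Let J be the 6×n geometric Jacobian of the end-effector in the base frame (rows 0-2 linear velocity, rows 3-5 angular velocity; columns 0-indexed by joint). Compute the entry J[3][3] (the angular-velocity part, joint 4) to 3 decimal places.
0.500

axis z_3 = (0.5000,-0.7500,-0.4330); lever o_n−o_3 = (1.5000,-3.7500,1.2990)
cross product → J_v[:, 3] = (-2.5981,-1.2990,-0.7500)
J_ω[:, 3] = z_3
entry J[3][3] = 0.5000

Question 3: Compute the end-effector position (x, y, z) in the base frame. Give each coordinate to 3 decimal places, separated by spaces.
after link 1: o_1 = (0.0000, -3.0000, 2.0000)
after link 2: o_2 = (-4.0000, -3.0000, 2.0000)
after link 3: o_3 = (-8.3301, -7.1651, 4.2141)
after link 4: o_4 = (-6.8301, -10.9151, 5.5131)

-6.830 -10.915 5.513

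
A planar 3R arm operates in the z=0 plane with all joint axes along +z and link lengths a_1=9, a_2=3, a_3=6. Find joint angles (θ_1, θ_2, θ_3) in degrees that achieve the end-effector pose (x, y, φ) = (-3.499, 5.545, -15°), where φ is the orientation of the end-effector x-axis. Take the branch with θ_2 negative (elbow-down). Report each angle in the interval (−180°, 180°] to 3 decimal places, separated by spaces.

150.000 -29.992 -135.008

wrist centre = target − a_3·(cos φ, sin φ) = (-9.2946, 7.0979)
cos θ_2 = (136.7691−9²−3²)/(2·9·3) = 0.8661; θ_2 = -29.9920° (elbow-down)
β = atan2(7.0979,-9.2946) = 142.6323°; ψ = atan2(-1.4996,11.5983) = -7.3674°
θ_1 = β − ψ = 149.9997°
θ_3 = φ − θ_1 − θ_2 = -135.0077° (wrapped to (-180°,180°])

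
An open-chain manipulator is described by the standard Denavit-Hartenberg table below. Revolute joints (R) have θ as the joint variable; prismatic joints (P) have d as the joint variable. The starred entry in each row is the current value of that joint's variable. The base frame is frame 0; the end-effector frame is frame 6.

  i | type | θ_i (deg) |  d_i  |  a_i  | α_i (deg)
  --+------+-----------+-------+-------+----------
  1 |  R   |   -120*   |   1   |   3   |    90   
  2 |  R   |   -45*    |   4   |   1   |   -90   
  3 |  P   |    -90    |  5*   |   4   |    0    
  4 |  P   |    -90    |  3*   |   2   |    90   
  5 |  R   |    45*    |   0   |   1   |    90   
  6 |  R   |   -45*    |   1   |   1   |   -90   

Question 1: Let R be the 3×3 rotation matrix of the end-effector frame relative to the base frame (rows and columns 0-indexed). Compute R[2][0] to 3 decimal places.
0.707

End-effector x-axis (col 0 of R) = (-0.6124,0.3536,0.7071)
R[2][0] = 0.7071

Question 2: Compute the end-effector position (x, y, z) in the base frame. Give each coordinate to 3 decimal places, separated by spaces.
after link 1: o_1 = (-1.5000, -2.5981, 1.0000)
after link 2: o_2 = (-5.3177, -1.2104, 0.2929)
after link 3: o_3 = (-10.5495, -2.2723, 3.8284)
after link 4: o_4 = (-10.9031, -2.8847, 7.3640)
after link 5: o_5 = (-10.9031, -2.8847, 8.3640)
after link 6: o_6 = (-11.0154, -1.6651, 9.0711)

-11.015 -1.665 9.071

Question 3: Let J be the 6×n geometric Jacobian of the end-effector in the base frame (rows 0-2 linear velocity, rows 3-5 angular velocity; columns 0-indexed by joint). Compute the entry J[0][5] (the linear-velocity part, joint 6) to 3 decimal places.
axis z_5 = (0.5000,0.8660,-0.0000); lever o_n−o_5 = (-0.1124,1.2196,0.7071)
cross product → J_v[:, 5] = (0.6124,-0.3536,0.7071)
J_ω[:, 5] = z_5
entry J[0][5] = 0.6124

0.612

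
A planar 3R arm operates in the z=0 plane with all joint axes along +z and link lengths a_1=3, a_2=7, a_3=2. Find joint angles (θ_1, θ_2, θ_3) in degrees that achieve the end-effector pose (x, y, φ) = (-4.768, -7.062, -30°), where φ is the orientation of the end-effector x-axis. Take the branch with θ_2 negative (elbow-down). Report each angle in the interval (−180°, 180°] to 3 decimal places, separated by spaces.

-93.991 -60.002 123.994

wrist centre = target − a_3·(cos φ, sin φ) = (-6.5001, -6.0620)
cos θ_2 = (78.9985−3²−7²)/(2·3·7) = 0.5000; θ_2 = -60.0024° (elbow-down)
β = atan2(-6.0620,-6.5001) = -136.9971°; ψ = atan2(-6.0623,6.4998) = -43.0057°
θ_1 = β − ψ = -93.9915°
θ_3 = φ − θ_1 − θ_2 = 123.9938° (wrapped to (-180°,180°])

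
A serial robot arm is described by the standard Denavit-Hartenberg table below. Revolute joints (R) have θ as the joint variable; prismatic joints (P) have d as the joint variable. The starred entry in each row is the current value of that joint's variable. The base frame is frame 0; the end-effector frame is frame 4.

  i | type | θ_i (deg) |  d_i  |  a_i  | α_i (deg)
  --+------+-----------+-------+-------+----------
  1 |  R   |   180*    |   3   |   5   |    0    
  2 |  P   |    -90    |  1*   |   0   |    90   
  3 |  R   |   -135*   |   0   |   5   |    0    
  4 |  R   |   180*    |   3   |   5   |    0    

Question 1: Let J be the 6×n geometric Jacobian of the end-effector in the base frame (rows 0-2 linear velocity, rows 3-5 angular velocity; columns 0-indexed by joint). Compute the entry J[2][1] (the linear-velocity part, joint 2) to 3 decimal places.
1.000

prismatic axis z_1 = (0.0000,0.0000,1.0000)
J_v[:, 1] = z_1; J_ω[:, 1] = (0,0,0)
entry J[2][1] = 1.0000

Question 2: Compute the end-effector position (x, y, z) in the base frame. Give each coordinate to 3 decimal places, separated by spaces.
-2.000 0.000 4.000

after link 1: o_1 = (-5.0000, 0.0000, 3.0000)
after link 2: o_2 = (-5.0000, 0.0000, 4.0000)
after link 3: o_3 = (-5.0000, -3.5355, 0.4645)
after link 4: o_4 = (-2.0000, 0.0000, 4.0000)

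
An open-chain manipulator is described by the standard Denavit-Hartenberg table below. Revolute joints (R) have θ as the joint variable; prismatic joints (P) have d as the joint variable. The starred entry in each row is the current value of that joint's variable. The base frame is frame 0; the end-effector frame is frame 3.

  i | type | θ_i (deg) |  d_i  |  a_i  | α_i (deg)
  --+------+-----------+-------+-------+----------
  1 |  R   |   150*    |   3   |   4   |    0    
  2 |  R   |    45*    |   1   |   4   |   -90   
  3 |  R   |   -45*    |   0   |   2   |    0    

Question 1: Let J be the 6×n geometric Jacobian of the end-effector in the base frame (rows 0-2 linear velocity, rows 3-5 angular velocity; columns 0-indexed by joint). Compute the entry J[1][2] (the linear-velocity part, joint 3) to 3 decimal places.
axis z_2 = (0.2588,-0.9659,0.0000); lever o_n−o_2 = (-1.3660,-0.3660,1.4142)
cross product → J_v[:, 2] = (-1.3660,-0.3660,-1.4142)
J_ω[:, 2] = z_2
entry J[1][2] = -0.3660

-0.366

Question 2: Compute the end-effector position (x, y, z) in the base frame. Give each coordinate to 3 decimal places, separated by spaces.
after link 1: o_1 = (-3.4641, 2.0000, 3.0000)
after link 2: o_2 = (-7.3278, 0.9647, 4.0000)
after link 3: o_3 = (-8.6938, 0.5987, 5.4142)

-8.694 0.599 5.414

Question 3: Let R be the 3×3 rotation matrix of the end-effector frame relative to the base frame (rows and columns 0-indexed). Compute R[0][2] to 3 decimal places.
0.259

End-effector z-axis (col 2 of R) = (0.2588,-0.9659,0.0000)
R[0][2] = 0.2588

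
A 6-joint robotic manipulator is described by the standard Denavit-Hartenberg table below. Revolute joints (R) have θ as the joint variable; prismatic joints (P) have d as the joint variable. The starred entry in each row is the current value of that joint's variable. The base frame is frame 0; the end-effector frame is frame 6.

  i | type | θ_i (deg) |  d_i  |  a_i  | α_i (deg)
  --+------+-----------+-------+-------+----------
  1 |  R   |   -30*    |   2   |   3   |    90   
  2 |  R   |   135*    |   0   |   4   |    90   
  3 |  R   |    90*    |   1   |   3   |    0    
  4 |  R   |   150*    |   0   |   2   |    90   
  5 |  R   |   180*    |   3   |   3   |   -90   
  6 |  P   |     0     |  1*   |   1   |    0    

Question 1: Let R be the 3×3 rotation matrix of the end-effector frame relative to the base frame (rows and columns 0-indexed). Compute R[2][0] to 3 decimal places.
End-effector x-axis (col 0 of R) = (-0.7392,-0.5732,0.3536)
R[2][0] = 0.3536

0.354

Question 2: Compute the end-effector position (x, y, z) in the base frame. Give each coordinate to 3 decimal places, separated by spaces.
-1.989 -6.048 3.698

after link 1: o_1 = (2.5981, -1.5000, 2.0000)
after link 2: o_2 = (0.1486, -0.0858, 4.8284)
after link 3: o_3 = (-0.7390, -3.0374, 5.5355)
after link 4: o_4 = (0.7394, -1.8910, 4.8284)
after link 5: o_5 = (-0.6372, -5.8282, 4.0520)
after link 6: o_6 = (-1.9888, -6.0479, 3.6984)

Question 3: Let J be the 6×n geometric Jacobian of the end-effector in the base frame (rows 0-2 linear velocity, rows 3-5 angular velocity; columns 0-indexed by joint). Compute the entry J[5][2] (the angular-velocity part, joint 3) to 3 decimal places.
axis z_2 = (0.6124,-0.3536,0.7071); lever o_n−o_2 = (-2.1374,-5.9621,-1.1300)
cross product → J_v[:, 2] = (4.6154,-0.8194,-4.4067)
J_ω[:, 2] = z_2
entry J[5][2] = 0.7071

0.707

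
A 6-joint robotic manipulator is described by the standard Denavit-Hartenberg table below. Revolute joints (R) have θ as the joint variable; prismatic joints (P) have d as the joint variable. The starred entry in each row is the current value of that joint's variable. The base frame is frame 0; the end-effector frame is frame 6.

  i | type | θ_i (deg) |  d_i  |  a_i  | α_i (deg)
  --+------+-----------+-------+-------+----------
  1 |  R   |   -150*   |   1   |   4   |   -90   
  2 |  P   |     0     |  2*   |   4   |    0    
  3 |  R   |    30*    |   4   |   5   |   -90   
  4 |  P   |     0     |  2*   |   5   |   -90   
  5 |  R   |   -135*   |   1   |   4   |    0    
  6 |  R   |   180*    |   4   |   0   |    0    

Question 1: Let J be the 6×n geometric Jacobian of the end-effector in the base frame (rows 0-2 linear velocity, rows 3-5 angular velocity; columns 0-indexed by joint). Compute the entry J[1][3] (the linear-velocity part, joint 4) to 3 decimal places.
prismatic axis z_3 = (0.4330,0.2500,-0.8660)
J_v[:, 3] = z_3; J_ω[:, 3] = (0,0,0)
entry J[1][3] = 0.2500

0.250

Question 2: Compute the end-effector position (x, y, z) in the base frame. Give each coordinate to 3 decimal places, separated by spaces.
after link 1: o_1 = (-3.4641, -2.0000, 1.0000)
after link 2: o_2 = (-5.9282, -5.7321, 1.0000)
after link 3: o_3 = (-7.6782, -11.3612, -1.5000)
after link 4: o_4 = (-10.5622, -13.0263, -5.7321)
after link 5: o_5 = (-7.7161, -10.2284, -6.7673)
after link 6: o_6 = (-9.7161, -6.7643, -6.7673)

-9.716 -6.764 -6.767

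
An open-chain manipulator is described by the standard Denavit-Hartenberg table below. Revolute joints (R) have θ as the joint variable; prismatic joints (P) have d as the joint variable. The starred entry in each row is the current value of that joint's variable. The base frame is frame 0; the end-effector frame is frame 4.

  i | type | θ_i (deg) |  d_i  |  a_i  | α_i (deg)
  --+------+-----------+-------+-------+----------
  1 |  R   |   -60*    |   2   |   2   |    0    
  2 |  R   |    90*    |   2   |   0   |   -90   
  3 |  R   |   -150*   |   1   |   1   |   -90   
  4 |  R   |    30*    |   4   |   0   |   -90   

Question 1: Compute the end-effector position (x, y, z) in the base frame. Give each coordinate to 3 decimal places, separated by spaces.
1.482 -0.299 7.964

after link 1: o_1 = (1.0000, -1.7321, 2.0000)
after link 2: o_2 = (1.0000, -1.7321, 4.0000)
after link 3: o_3 = (-0.2500, -1.2990, 4.5000)
after link 4: o_4 = (1.4821, -0.2990, 7.9641)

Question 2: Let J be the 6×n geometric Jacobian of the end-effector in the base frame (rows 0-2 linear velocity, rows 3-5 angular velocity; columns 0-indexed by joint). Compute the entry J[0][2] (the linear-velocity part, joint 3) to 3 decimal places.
3.433

axis z_2 = (-0.5000,0.8660,0.0000); lever o_n−o_2 = (0.4821,1.4330,3.9641)
cross product → J_v[:, 2] = (3.4330,1.9821,-1.1340)
J_ω[:, 2] = z_2
entry J[0][2] = 3.4330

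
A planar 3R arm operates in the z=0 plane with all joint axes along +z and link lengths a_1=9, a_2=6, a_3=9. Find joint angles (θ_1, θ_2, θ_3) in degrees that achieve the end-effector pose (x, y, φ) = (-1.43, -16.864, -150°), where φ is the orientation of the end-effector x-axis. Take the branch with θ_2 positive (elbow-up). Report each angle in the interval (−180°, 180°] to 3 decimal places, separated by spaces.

-80.526 44.997 -114.470

wrist centre = target − a_3·(cos φ, sin φ) = (6.3642, -12.3640)
cos θ_2 = (193.3719−9²−6²)/(2·9·6) = 0.7071; θ_2 = 44.9967° (elbow-up)
β = atan2(-12.3640,6.3642) = -62.7634°; ψ = atan2(4.2424,13.2429) = 17.7630°
θ_1 = β − ψ = -80.5264°
θ_3 = φ − θ_1 − θ_2 = -114.4703° (wrapped to (-180°,180°])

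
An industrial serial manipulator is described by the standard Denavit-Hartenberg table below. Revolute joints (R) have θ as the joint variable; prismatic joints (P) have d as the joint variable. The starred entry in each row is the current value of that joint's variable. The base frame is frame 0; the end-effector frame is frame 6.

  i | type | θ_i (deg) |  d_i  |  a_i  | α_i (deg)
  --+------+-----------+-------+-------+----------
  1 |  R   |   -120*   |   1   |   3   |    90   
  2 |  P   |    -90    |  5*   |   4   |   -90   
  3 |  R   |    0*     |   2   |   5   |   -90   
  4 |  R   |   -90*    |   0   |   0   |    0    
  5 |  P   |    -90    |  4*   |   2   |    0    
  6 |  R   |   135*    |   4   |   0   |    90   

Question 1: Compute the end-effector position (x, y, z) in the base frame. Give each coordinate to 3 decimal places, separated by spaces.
0.098 -5.830 -6.000

after link 1: o_1 = (-1.5000, -2.5981, 1.0000)
after link 2: o_2 = (-5.8301, -0.0981, -3.0000)
after link 3: o_3 = (-6.8301, -1.8301, -8.0000)
after link 4: o_4 = (-6.8301, -1.8301, -8.0000)
after link 5: o_5 = (-3.3660, -3.8301, -6.0000)
after link 6: o_6 = (0.0981, -5.8301, -6.0000)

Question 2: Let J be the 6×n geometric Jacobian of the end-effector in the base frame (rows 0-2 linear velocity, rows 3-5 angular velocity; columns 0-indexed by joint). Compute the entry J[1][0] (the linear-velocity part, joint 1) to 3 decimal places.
0.098

axis z_0 = ẑ; lever o_n−o_0 = (0.0981,-5.8301,-6.0000)
cross product → J_v[:, 0] = (5.8301,0.0981,-0.0000)
J_ω[:, 0] = z_0
entry J[1][0] = 0.0981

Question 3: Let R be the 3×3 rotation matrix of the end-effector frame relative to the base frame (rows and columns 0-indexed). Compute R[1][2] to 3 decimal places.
End-effector z-axis (col 2 of R) = (-0.3536,-0.6124,0.7071)
R[1][2] = -0.6124

-0.612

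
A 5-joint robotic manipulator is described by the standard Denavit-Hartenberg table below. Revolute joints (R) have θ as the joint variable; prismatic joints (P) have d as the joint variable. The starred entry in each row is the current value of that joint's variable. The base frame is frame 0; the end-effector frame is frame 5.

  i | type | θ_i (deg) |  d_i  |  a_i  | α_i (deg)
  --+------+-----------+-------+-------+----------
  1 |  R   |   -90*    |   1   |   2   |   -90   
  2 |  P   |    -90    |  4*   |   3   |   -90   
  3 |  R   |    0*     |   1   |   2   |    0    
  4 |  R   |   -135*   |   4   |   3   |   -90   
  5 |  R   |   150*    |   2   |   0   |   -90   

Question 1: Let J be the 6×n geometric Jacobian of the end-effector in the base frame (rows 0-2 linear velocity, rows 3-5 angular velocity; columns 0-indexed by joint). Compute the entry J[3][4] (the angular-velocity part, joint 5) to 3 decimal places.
axis z_4 = (0.7071,-0.0000,0.7071); lever o_n−o_4 = (1.4142,0.0000,1.4142)
cross product → J_v[:, 4] = (-0.0000,-0.0000,0.0000)
J_ω[:, 4] = z_4
entry J[3][4] = 0.7071

0.707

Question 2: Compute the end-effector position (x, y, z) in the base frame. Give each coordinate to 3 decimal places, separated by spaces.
after link 1: o_1 = (0.0000, -2.0000, 1.0000)
after link 2: o_2 = (4.0000, -2.0000, 4.0000)
after link 3: o_3 = (4.0000, -3.0000, 6.0000)
after link 4: o_4 = (6.1213, -7.0000, 3.8787)
after link 5: o_5 = (7.5355, -7.0000, 5.2929)

7.536 -7.000 5.293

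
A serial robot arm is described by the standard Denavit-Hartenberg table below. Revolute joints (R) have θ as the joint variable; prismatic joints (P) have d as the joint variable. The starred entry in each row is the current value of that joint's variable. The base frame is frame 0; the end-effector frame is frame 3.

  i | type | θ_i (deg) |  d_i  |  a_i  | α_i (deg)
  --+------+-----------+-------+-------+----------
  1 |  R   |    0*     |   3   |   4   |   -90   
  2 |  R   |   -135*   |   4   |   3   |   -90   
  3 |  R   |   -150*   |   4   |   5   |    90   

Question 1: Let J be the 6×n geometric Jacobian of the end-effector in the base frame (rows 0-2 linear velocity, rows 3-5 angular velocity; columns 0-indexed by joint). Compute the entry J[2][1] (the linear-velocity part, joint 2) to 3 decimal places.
-3.769

axis z_1 = (0.0000,1.0000,0.0000); lever o_n−o_1 = (3.7690,6.5000,1.8879)
cross product → J_v[:, 1] = (1.8879,0.0000,-3.7690)
J_ω[:, 1] = z_1
entry J[2][1] = -3.7690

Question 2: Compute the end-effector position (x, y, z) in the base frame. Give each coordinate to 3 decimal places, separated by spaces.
7.769 6.500 4.888

after link 1: o_1 = (4.0000, 0.0000, 3.0000)
after link 2: o_2 = (1.8787, 4.0000, 5.1213)
after link 3: o_3 = (7.7690, 6.5000, 4.8879)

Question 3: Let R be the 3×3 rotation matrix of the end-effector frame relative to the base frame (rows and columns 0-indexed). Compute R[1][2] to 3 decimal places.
End-effector z-axis (col 2 of R) = (0.3536,-0.8660,-0.3536)
R[1][2] = -0.8660

-0.866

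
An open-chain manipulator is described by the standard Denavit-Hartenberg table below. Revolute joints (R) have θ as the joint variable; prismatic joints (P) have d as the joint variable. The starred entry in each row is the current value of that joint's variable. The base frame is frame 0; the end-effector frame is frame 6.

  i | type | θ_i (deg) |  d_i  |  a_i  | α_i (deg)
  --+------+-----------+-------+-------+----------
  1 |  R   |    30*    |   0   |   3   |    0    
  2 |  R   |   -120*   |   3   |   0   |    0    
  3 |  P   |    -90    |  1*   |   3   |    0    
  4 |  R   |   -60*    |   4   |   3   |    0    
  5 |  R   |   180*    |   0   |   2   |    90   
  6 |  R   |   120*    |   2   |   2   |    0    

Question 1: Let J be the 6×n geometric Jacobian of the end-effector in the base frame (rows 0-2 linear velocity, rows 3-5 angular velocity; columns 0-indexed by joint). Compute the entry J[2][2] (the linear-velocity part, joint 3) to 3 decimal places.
prismatic axis z_2 = (0.0000,0.0000,1.0000)
J_v[:, 2] = z_2; J_ω[:, 2] = (0,0,0)
entry J[2][2] = 1.0000

1.000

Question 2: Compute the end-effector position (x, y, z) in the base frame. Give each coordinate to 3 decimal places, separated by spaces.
-3.134 2.232 9.732

after link 1: o_1 = (2.5981, 1.5000, 0.0000)
after link 2: o_2 = (2.5981, 1.5000, 3.0000)
after link 3: o_3 = (-0.4019, 1.5000, 4.0000)
after link 4: o_4 = (-1.9019, 4.0981, 8.0000)
after link 5: o_5 = (-0.9019, 2.3660, 8.0000)
after link 6: o_6 = (-3.1340, 2.2321, 9.7321)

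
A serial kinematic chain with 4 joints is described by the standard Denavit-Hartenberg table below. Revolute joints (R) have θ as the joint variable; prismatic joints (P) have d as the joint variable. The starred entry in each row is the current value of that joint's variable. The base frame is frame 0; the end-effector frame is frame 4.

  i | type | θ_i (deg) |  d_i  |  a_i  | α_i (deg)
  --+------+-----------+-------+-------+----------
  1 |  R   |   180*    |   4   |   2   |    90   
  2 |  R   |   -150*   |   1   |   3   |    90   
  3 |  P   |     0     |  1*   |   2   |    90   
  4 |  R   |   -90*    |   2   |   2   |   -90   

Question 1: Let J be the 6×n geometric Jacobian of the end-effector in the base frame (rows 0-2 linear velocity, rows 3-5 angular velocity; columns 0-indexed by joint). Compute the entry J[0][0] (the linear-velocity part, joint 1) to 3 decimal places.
1.000

axis z_0 = ẑ; lever o_n−o_0 = (1.8301,-1.0000,0.6340)
cross product → J_v[:, 0] = (1.0000,1.8301,-0.0000)
J_ω[:, 0] = z_0
entry J[0][0] = 1.0000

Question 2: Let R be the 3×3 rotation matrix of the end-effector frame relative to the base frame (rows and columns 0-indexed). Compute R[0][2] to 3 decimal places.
End-effector z-axis (col 2 of R) = (0.8660,-0.0000,-0.5000)
R[0][2] = 0.8660

0.866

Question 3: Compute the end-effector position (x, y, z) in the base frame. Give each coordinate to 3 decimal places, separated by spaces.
1.830 -1.000 0.634

after link 1: o_1 = (-2.0000, 0.0000, 4.0000)
after link 2: o_2 = (0.5981, 1.0000, 2.5000)
after link 3: o_3 = (2.8301, 1.0000, 2.3660)
after link 4: o_4 = (1.8301, -1.0000, 0.6340)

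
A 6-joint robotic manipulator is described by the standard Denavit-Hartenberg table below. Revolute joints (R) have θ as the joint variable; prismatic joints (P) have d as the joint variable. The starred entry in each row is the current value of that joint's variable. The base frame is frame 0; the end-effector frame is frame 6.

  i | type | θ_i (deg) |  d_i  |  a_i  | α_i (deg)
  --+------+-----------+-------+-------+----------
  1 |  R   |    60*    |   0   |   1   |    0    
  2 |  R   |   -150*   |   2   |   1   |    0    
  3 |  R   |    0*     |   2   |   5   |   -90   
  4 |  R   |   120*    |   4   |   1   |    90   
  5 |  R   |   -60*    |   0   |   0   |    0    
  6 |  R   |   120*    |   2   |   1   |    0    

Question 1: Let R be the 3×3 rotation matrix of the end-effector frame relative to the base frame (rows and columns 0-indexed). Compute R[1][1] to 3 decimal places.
-0.433

End-effector y-axis (col 1 of R) = (0.5000,-0.4330,0.7500)
R[1][1] = -0.4330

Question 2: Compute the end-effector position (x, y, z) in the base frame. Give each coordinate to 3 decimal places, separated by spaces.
5.366 -6.116 1.701

after link 1: o_1 = (0.5000, 0.8660, 0.0000)
after link 2: o_2 = (0.5000, -0.1340, 2.0000)
after link 3: o_3 = (0.5000, -5.1340, 4.0000)
after link 4: o_4 = (4.5000, -4.6340, 3.1340)
after link 5: o_5 = (4.5000, -4.6340, 3.1340)
after link 6: o_6 = (5.3660, -6.1160, 1.7010)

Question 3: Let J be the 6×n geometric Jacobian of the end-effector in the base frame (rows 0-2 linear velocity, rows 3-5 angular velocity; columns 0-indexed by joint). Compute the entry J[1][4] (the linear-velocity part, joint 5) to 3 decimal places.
-0.433

axis z_4 = (-0.0000,-0.8660,-0.5000); lever o_n−o_4 = (0.8660,-1.4821,-1.4330)
cross product → J_v[:, 4] = (0.5000,-0.4330,0.7500)
J_ω[:, 4] = z_4
entry J[1][4] = -0.4330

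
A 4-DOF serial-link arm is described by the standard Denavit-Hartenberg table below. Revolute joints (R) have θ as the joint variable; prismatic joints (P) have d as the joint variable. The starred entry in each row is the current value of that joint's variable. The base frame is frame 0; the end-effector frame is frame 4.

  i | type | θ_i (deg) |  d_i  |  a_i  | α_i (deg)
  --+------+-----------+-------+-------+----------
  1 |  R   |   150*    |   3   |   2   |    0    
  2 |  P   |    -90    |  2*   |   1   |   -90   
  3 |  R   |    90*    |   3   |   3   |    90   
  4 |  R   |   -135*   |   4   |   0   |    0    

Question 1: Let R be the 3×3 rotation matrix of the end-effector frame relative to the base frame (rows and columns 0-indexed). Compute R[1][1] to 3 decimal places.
End-effector y-axis (col 1 of R) = (0.6124,-0.3536,-0.7071)
R[1][1] = -0.3536

-0.354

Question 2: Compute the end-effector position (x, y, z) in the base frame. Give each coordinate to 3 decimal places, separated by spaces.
after link 1: o_1 = (-1.7321, 1.0000, 3.0000)
after link 2: o_2 = (-1.2321, 1.8660, 5.0000)
after link 3: o_3 = (-3.8301, 3.3660, 2.0000)
after link 4: o_4 = (-1.8301, 6.8301, 2.0000)

-1.830 6.830 2.000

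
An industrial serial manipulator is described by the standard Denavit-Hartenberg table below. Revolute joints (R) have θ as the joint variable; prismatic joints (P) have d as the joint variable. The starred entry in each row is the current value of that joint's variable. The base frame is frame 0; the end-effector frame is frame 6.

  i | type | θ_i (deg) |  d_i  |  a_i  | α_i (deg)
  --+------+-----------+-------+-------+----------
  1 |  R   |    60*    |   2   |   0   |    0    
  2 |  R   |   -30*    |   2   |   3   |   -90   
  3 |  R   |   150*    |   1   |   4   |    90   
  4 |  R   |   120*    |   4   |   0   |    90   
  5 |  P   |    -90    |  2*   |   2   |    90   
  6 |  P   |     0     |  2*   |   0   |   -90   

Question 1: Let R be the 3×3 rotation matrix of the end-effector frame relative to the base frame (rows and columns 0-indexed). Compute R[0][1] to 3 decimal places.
-0.058

End-effector y-axis (col 1 of R) = (-0.0580,0.9665,0.2500)
R[0][1] = -0.0580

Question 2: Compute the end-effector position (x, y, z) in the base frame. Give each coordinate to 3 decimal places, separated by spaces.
after link 1: o_1 = (0.0000, 0.0000, 2.0000)
after link 2: o_2 = (2.5981, 1.5000, 4.0000)
after link 3: o_3 = (-0.9019, 0.6340, 2.0000)
after link 4: o_4 = (0.8301, 1.6340, -1.4641)
after link 5: o_5 = (-1.8349, 1.2500, -0.5981)
after link 6: o_6 = (-1.7189, -0.6830, -1.0981)

-1.719 -0.683 -1.098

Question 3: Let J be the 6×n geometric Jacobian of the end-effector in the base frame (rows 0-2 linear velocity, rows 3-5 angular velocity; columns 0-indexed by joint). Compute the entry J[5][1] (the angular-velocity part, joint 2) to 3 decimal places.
1.000

axis z_1 = (0.0000,0.0000,1.0000); lever o_n−o_1 = (-1.7189,-0.6830,-3.0981)
cross product → J_v[:, 1] = (0.6830,-1.7189,0.0000)
J_ω[:, 1] = z_1
entry J[5][1] = 1.0000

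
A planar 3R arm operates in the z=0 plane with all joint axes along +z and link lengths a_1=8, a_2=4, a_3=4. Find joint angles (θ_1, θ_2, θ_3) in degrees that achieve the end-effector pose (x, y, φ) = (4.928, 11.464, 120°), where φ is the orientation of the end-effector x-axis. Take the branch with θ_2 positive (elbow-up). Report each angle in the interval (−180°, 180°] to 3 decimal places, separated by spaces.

29.999 60.005 29.996

wrist centre = target − a_3·(cos φ, sin φ) = (6.9280, 7.9999)
cos θ_2 = (111.9956−8²−4²)/(2·8·4) = 0.4999; θ_2 = 60.0046° (elbow-up)
β = atan2(7.9999,6.9280) = 49.1071°; ψ = atan2(3.4643,9.9997) = 19.1079°
θ_1 = β − ψ = 29.9992°
θ_3 = φ − θ_1 − θ_2 = 29.9962° (wrapped to (-180°,180°])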